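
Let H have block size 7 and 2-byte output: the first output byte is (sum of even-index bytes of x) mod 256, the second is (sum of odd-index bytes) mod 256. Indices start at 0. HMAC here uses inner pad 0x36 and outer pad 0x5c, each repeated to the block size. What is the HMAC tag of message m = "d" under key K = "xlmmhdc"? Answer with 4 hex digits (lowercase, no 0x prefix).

33f5

Key "xlmmhdc" = 78 6c 6d 6d 68 64 63 is exactly B = 7 bytes: K' = 78 6c 6d 6d 68 64 63.
K' ⊕ ipad = 4e 5a 5b 5b 5e 52 55.  K' ⊕ opad = 24 30 31 31 34 38 3f.
Inner input = (K'⊕ipad) ∥ m = 4e 5a 5b 5b 5e 52 55 ∥ 64.
Inner hash: even-index sum = 348 mod 256 = 92; odd-index sum = 363 mod 256 = 107 → 5c 6b.
Outer input = (K'⊕opad) ∥ inner = 24 30 31 31 34 38 3f ∥ 5c 6b.
Outer hash (tag): even-index sum = 307 mod 256 = 51; odd-index sum = 245 mod 256 = 245 → 33 f5.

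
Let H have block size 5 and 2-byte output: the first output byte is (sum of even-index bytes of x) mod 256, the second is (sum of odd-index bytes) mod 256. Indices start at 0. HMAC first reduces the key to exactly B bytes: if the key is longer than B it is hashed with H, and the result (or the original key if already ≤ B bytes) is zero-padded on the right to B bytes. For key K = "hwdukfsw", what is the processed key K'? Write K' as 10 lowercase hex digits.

|K| = 8 > B = 5, so first hash the key.
H(K): even-index sum = 426 mod 256 = 170; odd-index sum = 457 mod 256 = 201 → aa c9.
Zero-pad H(K) = aa c9 to 5 bytes: K' = aa c9 00 00 00.

aac9000000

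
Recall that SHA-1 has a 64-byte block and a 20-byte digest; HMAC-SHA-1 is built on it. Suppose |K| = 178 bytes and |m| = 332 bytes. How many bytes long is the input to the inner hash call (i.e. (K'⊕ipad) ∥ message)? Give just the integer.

Key is 178 > 64 bytes, so it is hashed to 20 bytes then zero-padded to 64: |K'| = 64.
Inner input = (K'⊕ipad) ∥ m → 64 + 332 = 396 bytes.

396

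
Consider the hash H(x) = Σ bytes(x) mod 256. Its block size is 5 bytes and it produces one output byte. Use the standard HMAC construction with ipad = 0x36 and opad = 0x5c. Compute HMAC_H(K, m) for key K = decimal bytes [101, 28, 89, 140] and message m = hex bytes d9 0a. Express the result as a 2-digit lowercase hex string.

Key decimal bytes [101, 28, 89, 140] = 65 1c 59 8c is 4 bytes ≤ B = 5; zero-pad to 5 bytes: K' = 65 1c 59 8c 00.
K' ⊕ ipad = 53 2a 6f ba 36.  K' ⊕ opad = 39 40 05 d0 5c.
Inner input = (K'⊕ipad) ∥ m = 53 2a 6f ba 36 ∥ d9 0a.
Inner hash: sum = 83+42+111+186+54+217+10 = 703; mod 256 = 191 → bf.
Outer input = (K'⊕opad) ∥ inner = 39 40 05 d0 5c ∥ bf.
Outer hash (tag): sum = 57+64+5+208+92+191 = 617; mod 256 = 105 → 69.

69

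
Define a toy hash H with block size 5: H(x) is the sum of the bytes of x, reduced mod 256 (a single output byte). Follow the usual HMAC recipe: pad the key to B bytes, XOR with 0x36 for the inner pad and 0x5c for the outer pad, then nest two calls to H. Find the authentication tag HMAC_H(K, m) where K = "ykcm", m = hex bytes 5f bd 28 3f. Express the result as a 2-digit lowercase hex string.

3d

Key "ykcm" = 79 6b 63 6d is 4 bytes ≤ B = 5; zero-pad to 5 bytes: K' = 79 6b 63 6d 00.
K' ⊕ ipad = 4f 5d 55 5b 36.  K' ⊕ opad = 25 37 3f 31 5c.
Inner input = (K'⊕ipad) ∥ m = 4f 5d 55 5b 36 ∥ 5f bd 28 3f.
Inner hash: sum = 79+93+85+91+54+95+189+40+63 = 789; mod 256 = 21 → 15.
Outer input = (K'⊕opad) ∥ inner = 25 37 3f 31 5c ∥ 15.
Outer hash (tag): sum = 37+55+63+49+92+21 = 317; mod 256 = 61 → 3d.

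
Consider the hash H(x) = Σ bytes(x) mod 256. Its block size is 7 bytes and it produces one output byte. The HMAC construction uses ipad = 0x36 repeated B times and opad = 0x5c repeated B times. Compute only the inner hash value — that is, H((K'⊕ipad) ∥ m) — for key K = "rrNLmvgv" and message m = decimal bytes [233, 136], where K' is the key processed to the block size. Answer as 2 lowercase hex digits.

Key "rrNLmvgv" = 72 72 4e 4c 6d 76 67 76 is 8 bytes > B = 7, so hash it first: H(key) = 3e, then zero-pad to 7 bytes: K' = 3e 00 00 00 00 00 00.
K' ⊕ ipad = 08 36 36 36 36 36 36.
Inner input = 08 36 36 36 36 36 36 ∥ e9 88.
Inner hash: sum = 8+54+54+54+54+54+54+233+136 = 701; mod 256 = 189 → bd.

bd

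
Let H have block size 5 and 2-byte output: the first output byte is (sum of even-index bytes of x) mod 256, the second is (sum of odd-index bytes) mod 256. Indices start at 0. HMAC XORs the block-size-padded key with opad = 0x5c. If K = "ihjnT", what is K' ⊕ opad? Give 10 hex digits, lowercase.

3534363208

Key "ihjnT" = 69 68 6a 6e 54 is exactly B = 5 bytes: K' = 69 68 6a 6e 54.
XOR each byte with 0x5c: 69⊕5c=35, 68⊕5c=34, 6a⊕5c=36, 6e⊕5c=32, 54⊕5c=08.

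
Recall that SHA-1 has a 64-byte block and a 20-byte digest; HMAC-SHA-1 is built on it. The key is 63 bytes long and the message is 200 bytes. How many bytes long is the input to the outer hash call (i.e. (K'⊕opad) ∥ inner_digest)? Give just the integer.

84

Key is 63 ≤ 64 bytes, zero-padded: |K'| = 64.
Outer input = (K'⊕opad) ∥ H(inner) → 64 + 20 = 84 bytes.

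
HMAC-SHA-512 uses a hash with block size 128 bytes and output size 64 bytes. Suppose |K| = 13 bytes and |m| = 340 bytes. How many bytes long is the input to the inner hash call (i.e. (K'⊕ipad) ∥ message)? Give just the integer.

Key is 13 ≤ 128 bytes, zero-padded: |K'| = 128.
Inner input = (K'⊕ipad) ∥ m → 128 + 340 = 468 bytes.

468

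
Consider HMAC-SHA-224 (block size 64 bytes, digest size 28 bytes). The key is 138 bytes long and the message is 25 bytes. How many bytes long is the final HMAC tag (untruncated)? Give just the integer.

28

The tag is one SHA-224 digest: 28 bytes.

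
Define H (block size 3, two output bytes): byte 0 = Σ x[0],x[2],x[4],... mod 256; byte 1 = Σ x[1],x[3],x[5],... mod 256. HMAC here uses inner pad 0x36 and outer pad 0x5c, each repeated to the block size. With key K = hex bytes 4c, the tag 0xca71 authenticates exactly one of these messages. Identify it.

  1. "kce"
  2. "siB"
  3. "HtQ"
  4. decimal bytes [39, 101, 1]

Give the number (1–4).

Key hex bytes 4c is 1 byte ≤ B = 3; zero-pad to 3 bytes: K' = 4c 00 00.
K' ⊕ ipad = 7a 36 36; K' ⊕ opad = 10 5c 5c.
m1: inner = H(7a 36 36 6b 63 65) = 13 06; tag = H(10 5c 5c 13 06) = 726f
m2: inner = H(7a 36 36 73 69 42) = 19 eb; tag = H(10 5c 5c 19 eb) = 5775
m3: inner = H(7a 36 36 48 74 51) = 24 cf; tag = H(10 5c 5c 24 cf) = 3b80
m4: inner = H(7a 36 36 27 65 01) = 15 5e; tag = H(10 5c 5c 15 5e) = ca71 ← matches

4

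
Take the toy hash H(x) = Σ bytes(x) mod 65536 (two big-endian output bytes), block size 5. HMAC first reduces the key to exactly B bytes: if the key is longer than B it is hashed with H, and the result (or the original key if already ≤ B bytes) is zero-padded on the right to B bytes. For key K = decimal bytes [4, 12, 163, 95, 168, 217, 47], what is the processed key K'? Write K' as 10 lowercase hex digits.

|K| = 7 > B = 5, so first hash the key.
H(K): sum = 4+12+163+95+168+217+47 = 706 → 02 c2.
Zero-pad H(K) = 02 c2 to 5 bytes: K' = 02 c2 00 00 00.

02c2000000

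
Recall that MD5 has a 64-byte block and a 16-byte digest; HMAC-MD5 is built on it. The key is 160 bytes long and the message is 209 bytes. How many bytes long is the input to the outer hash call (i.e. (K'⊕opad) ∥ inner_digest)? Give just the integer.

80

Key is 160 > 64 bytes, so it is hashed to 16 bytes then zero-padded to 64: |K'| = 64.
Outer input = (K'⊕opad) ∥ H(inner) → 64 + 16 = 80 bytes.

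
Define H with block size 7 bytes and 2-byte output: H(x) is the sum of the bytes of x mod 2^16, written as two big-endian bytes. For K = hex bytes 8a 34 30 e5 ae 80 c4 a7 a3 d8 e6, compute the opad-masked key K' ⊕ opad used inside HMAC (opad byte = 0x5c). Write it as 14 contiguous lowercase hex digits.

5a915c5c5c5c5c

Key hex bytes 8a 34 30 e5 ae 80 c4 a7 a3 d8 e6 is 11 bytes > B = 7, so hash it first: H(key) = 06 cd, then zero-pad to 7 bytes: K' = 06 cd 00 00 00 00 00.
XOR each byte with 0x5c: 06⊕5c=5a, cd⊕5c=91, 00⊕5c=5c, 00⊕5c=5c, 00⊕5c=5c, 00⊕5c=5c, 00⊕5c=5c.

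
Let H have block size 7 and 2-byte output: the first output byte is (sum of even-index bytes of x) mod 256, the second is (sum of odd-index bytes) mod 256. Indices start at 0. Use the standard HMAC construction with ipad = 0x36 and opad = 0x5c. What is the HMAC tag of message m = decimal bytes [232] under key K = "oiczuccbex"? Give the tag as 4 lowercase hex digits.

d10f

Key "oiczuccbex" = 6f 69 63 7a 75 63 63 62 65 78 is 10 bytes > B = 7, so hash it first: H(key) = 0f 20, then zero-pad to 7 bytes: K' = 0f 20 00 00 00 00 00.
K' ⊕ ipad = 39 16 36 36 36 36 36.  K' ⊕ opad = 53 7c 5c 5c 5c 5c 5c.
Inner input = (K'⊕ipad) ∥ m = 39 16 36 36 36 36 36 ∥ e8.
Inner hash: even-index sum = 219 mod 256 = 219; odd-index sum = 362 mod 256 = 106 → db 6a.
Outer input = (K'⊕opad) ∥ inner = 53 7c 5c 5c 5c 5c 5c ∥ db 6a.
Outer hash (tag): even-index sum = 465 mod 256 = 209; odd-index sum = 527 mod 256 = 15 → d1 0f.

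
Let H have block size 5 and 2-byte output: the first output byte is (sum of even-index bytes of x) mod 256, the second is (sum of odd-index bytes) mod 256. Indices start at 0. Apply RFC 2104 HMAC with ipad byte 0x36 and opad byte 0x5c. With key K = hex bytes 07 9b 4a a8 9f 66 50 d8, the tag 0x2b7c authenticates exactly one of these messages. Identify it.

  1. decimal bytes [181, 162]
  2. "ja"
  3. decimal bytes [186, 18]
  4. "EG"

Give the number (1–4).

Key hex bytes 07 9b 4a a8 9f 66 50 d8 is 8 bytes > B = 5, so hash it first: H(key) = 40 81, then zero-pad to 5 bytes: K' = 40 81 00 00 00.
K' ⊕ ipad = 76 b7 36 36 36; K' ⊕ opad = 1c dd 5c 5c 5c.
m1: inner = H(76 b7 36 36 36 b5 a2) = 84 a2; tag = H(1c dd 5c 5c 5c 84 a2) = 76bd
m2: inner = H(76 b7 36 36 36 6a 61) = 43 57; tag = H(1c dd 5c 5c 5c 43 57) = 2b7c ← matches
m3: inner = H(76 b7 36 36 36 ba 12) = f4 a7; tag = H(1c dd 5c 5c 5c f4 a7) = 7b2d
m4: inner = H(76 b7 36 36 36 45 47) = 29 32; tag = H(1c dd 5c 5c 5c 29 32) = 0662

2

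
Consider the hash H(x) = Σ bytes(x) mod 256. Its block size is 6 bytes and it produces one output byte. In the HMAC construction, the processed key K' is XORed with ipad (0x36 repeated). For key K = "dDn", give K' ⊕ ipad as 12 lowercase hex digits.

Key "dDn" = 64 44 6e is 3 bytes ≤ B = 6; zero-pad to 6 bytes: K' = 64 44 6e 00 00 00.
XOR each byte with 0x36: 64⊕36=52, 44⊕36=72, 6e⊕36=58, 00⊕36=36, 00⊕36=36, 00⊕36=36.

527258363636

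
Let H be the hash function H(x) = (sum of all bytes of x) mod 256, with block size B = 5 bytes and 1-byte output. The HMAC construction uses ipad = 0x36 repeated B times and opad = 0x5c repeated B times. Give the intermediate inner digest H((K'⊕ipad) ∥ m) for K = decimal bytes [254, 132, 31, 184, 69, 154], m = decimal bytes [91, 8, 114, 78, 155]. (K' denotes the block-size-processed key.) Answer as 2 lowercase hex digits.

Key decimal bytes [254, 132, 31, 184, 69, 154] = fe 84 1f b8 45 9a is 6 bytes > B = 5, so hash it first: H(key) = 38, then zero-pad to 5 bytes: K' = 38 00 00 00 00.
K' ⊕ ipad = 0e 36 36 36 36.
Inner input = 0e 36 36 36 36 ∥ 5b 08 72 4e 9b.
Inner hash: sum = 14+54+54+54+54+91+8+114+78+155 = 676; mod 256 = 164 → a4.

a4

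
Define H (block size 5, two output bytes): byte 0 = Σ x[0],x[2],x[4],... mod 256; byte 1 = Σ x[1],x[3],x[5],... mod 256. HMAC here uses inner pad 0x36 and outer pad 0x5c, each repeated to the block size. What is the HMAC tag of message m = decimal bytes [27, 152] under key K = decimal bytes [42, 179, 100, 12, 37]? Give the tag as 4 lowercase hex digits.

0158

Key decimal bytes [42, 179, 100, 12, 37] = 2a b3 64 0c 25 is exactly B = 5 bytes: K' = 2a b3 64 0c 25.
K' ⊕ ipad = 1c 85 52 3a 13.  K' ⊕ opad = 76 ef 38 50 79.
Inner input = (K'⊕ipad) ∥ m = 1c 85 52 3a 13 ∥ 1b 98.
Inner hash: even-index sum = 281 mod 256 = 25; odd-index sum = 218 mod 256 = 218 → 19 da.
Outer input = (K'⊕opad) ∥ inner = 76 ef 38 50 79 ∥ 19 da.
Outer hash (tag): even-index sum = 513 mod 256 = 1; odd-index sum = 344 mod 256 = 88 → 01 58.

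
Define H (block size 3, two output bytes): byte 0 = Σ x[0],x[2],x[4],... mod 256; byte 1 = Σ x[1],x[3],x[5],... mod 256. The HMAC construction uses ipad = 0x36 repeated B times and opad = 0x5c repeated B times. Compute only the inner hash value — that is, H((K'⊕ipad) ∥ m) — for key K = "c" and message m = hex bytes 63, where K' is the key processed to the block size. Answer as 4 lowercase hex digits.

Key "c" = 63 is 1 byte ≤ B = 3; zero-pad to 3 bytes: K' = 63 00 00.
K' ⊕ ipad = 55 36 36.
Inner input = 55 36 36 ∥ 63.
Inner hash: even-index sum = 139 mod 256 = 139; odd-index sum = 153 mod 256 = 153 → 8b 99.

8b99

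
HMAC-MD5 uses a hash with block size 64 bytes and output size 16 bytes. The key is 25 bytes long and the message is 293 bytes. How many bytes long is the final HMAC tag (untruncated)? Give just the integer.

The tag is one MD5 digest: 16 bytes.

16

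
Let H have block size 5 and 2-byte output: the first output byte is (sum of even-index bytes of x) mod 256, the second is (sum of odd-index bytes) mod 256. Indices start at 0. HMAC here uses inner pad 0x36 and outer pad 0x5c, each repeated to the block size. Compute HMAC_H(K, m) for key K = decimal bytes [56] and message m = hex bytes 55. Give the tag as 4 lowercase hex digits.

dd32

Key decimal bytes [56] = 38 is 1 byte ≤ B = 5; zero-pad to 5 bytes: K' = 38 00 00 00 00.
K' ⊕ ipad = 0e 36 36 36 36.  K' ⊕ opad = 64 5c 5c 5c 5c.
Inner input = (K'⊕ipad) ∥ m = 0e 36 36 36 36 ∥ 55.
Inner hash: even-index sum = 122 mod 256 = 122; odd-index sum = 193 mod 256 = 193 → 7a c1.
Outer input = (K'⊕opad) ∥ inner = 64 5c 5c 5c 5c ∥ 7a c1.
Outer hash (tag): even-index sum = 477 mod 256 = 221; odd-index sum = 306 mod 256 = 50 → dd 32.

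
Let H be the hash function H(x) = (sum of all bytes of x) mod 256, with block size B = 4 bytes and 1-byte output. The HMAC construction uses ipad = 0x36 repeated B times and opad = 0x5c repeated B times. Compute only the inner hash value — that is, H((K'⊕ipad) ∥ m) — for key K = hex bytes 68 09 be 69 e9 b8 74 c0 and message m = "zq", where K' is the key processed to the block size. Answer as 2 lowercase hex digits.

Key hex bytes 68 09 be 69 e9 b8 74 c0 is 8 bytes > B = 4, so hash it first: H(key) = 6d, then zero-pad to 4 bytes: K' = 6d 00 00 00.
K' ⊕ ipad = 5b 36 36 36.
Inner input = 5b 36 36 36 ∥ 7a 71.
Inner hash: sum = 91+54+54+54+122+113 = 488; mod 256 = 232 → e8.

e8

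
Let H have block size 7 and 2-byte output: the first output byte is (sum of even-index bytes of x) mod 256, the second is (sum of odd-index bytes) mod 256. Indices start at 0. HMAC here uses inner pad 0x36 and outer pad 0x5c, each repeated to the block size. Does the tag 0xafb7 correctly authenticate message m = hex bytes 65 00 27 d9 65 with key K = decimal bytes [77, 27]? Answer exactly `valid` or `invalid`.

Key decimal bytes [77, 27] = 4d 1b is 2 bytes ≤ B = 7; zero-pad to 7 bytes: K' = 4d 1b 00 00 00 00 00.
K' ⊕ ipad = 7b 2d 36 36 36 36 36; K' ⊕ opad = 11 47 5c 5c 5c 5c 5c.
Inner hash: even-index sum = 502 mod 256 = 246; odd-index sum = 394 mod 256 = 138 → f6 8a.
Outer hash (recomputed tag): even-index sum = 431 mod 256 = 175; odd-index sum = 501 mod 256 = 245 → af f5.
Recomputed tag = aff5; claimed = afb7 → mismatch.

invalid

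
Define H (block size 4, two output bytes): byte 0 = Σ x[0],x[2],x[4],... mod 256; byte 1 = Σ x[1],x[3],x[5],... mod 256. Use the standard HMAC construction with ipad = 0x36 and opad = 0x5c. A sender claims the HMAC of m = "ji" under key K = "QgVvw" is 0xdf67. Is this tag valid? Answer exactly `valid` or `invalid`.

invalid

Key "QgVvw" = 51 67 56 76 77 is 5 bytes > B = 4, so hash it first: H(key) = 1e dd, then zero-pad to 4 bytes: K' = 1e dd 00 00.
K' ⊕ ipad = 28 eb 36 36; K' ⊕ opad = 42 81 5c 5c.
Inner hash: even-index sum = 200 mod 256 = 200; odd-index sum = 394 mod 256 = 138 → c8 8a.
Outer hash (recomputed tag): even-index sum = 358 mod 256 = 102; odd-index sum = 359 mod 256 = 103 → 66 67.
Recomputed tag = 6667; claimed = df67 → mismatch.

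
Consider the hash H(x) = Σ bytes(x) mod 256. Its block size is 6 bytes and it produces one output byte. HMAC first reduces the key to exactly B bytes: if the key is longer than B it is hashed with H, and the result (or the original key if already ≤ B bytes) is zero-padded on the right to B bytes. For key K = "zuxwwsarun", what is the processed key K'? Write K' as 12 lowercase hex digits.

|K| = 10 > B = 6, so first hash the key.
H(K): sum = 122+117+120+119+119+115+97+114+117+110 = 1150; mod 256 = 126 → 7e.
Zero-pad H(K) = 7e to 6 bytes: K' = 7e 00 00 00 00 00.

7e0000000000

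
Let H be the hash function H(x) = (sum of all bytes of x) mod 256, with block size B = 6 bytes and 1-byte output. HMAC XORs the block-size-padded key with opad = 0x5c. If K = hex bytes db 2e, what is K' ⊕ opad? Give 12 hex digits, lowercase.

87725c5c5c5c

Key hex bytes db 2e is 2 bytes ≤ B = 6; zero-pad to 6 bytes: K' = db 2e 00 00 00 00.
XOR each byte with 0x5c: db⊕5c=87, 2e⊕5c=72, 00⊕5c=5c, 00⊕5c=5c, 00⊕5c=5c, 00⊕5c=5c.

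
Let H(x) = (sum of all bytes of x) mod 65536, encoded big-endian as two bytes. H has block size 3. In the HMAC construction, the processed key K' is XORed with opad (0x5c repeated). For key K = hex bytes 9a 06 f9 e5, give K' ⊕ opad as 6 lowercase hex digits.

5e225c

Key hex bytes 9a 06 f9 e5 is 4 bytes > B = 3, so hash it first: H(key) = 02 7e, then zero-pad to 3 bytes: K' = 02 7e 00.
XOR each byte with 0x5c: 02⊕5c=5e, 7e⊕5c=22, 00⊕5c=5c.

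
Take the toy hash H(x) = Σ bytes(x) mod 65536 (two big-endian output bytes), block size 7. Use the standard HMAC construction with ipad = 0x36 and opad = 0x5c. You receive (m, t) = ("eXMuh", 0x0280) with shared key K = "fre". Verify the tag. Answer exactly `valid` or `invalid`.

invalid

Key "fre" = 66 72 65 is 3 bytes ≤ B = 7; zero-pad to 7 bytes: K' = 66 72 65 00 00 00 00.
K' ⊕ ipad = 50 44 53 36 36 36 36; K' ⊕ opad = 3a 2e 39 5c 5c 5c 5c.
Inner hash: sum = 80+68+83+54+54+54+54+101+88+77+117+104 = 934 → 03 a6.
Outer hash (recomputed tag): sum = 58+46+57+92+92+92+92+3+166 = 698 → 02 ba.
Recomputed tag = 02ba; claimed = 0280 → mismatch.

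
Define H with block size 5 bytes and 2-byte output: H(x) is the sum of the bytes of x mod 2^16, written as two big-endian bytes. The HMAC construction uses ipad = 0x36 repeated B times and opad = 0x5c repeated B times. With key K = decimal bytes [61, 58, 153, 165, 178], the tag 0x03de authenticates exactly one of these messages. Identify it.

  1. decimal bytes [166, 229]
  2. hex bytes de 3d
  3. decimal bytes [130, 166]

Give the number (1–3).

Key decimal bytes [61, 58, 153, 165, 178] = 3d 3a 99 a5 b2 is exactly B = 5 bytes: K' = 3d 3a 99 a5 b2.
K' ⊕ ipad = 0b 0c af 93 84; K' ⊕ opad = 61 66 c5 f9 ee.
m1: inner = H(0b 0c af 93 84 a6 e5) = 03 68; tag = H(61 66 c5 f9 ee 03 68) = 03de ← matches
m2: inner = H(0b 0c af 93 84 de 3d) = 02 f8; tag = H(61 66 c5 f9 ee 02 f8) = 046d
m3: inner = H(0b 0c af 93 84 82 a6) = 03 05; tag = H(61 66 c5 f9 ee 03 05) = 037b

1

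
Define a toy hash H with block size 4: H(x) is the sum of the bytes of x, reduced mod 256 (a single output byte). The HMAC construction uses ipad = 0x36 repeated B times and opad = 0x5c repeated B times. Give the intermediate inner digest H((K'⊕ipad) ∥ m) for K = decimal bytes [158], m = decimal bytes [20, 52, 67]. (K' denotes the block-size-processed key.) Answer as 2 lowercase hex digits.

d5

Key decimal bytes [158] = 9e is 1 byte ≤ B = 4; zero-pad to 4 bytes: K' = 9e 00 00 00.
K' ⊕ ipad = a8 36 36 36.
Inner input = a8 36 36 36 ∥ 14 34 43.
Inner hash: sum = 168+54+54+54+20+52+67 = 469; mod 256 = 213 → d5.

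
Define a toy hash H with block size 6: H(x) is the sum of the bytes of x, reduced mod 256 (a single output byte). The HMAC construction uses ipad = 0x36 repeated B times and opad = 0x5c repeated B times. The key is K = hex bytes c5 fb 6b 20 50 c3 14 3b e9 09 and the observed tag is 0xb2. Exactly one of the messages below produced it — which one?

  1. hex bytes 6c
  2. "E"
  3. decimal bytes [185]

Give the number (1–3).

1

Key hex bytes c5 fb 6b 20 50 c3 14 3b e9 09 is 10 bytes > B = 6, so hash it first: H(key) = 9f, then zero-pad to 6 bytes: K' = 9f 00 00 00 00 00.
K' ⊕ ipad = a9 36 36 36 36 36; K' ⊕ opad = c3 5c 5c 5c 5c 5c.
m1: inner = H(a9 36 36 36 36 36 6c) = 23; tag = H(c3 5c 5c 5c 5c 5c 23) = b2 ← matches
m2: inner = H(a9 36 36 36 36 36 45) = fc; tag = H(c3 5c 5c 5c 5c 5c fc) = 8b
m3: inner = H(a9 36 36 36 36 36 b9) = 70; tag = H(c3 5c 5c 5c 5c 5c 70) = ff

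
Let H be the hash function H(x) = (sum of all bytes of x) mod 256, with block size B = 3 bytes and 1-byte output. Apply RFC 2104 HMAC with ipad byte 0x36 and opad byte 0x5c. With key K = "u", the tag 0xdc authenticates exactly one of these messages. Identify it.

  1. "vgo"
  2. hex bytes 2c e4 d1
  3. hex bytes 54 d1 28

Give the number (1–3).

Key "u" = 75 is 1 byte ≤ B = 3; zero-pad to 3 bytes: K' = 75 00 00.
K' ⊕ ipad = 43 36 36; K' ⊕ opad = 29 5c 5c.
m1: inner = H(43 36 36 76 67 6f) = fb; tag = H(29 5c 5c fb) = dc ← matches
m2: inner = H(43 36 36 2c e4 d1) = 90; tag = H(29 5c 5c 90) = 71
m3: inner = H(43 36 36 54 d1 28) = fc; tag = H(29 5c 5c fc) = dd

1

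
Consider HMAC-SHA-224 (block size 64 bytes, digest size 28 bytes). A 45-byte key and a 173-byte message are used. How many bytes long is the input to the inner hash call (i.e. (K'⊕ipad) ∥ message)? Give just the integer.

Key is 45 ≤ 64 bytes, zero-padded: |K'| = 64.
Inner input = (K'⊕ipad) ∥ m → 64 + 173 = 237 bytes.

237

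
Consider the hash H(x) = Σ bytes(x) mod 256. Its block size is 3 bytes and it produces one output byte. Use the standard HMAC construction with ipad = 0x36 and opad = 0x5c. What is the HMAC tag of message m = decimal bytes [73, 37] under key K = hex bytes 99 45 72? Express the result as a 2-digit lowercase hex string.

e0

Key hex bytes 99 45 72 is exactly B = 3 bytes: K' = 99 45 72.
K' ⊕ ipad = af 73 44.  K' ⊕ opad = c5 19 2e.
Inner input = (K'⊕ipad) ∥ m = af 73 44 ∥ 49 25.
Inner hash: sum = 175+115+68+73+37 = 468; mod 256 = 212 → d4.
Outer input = (K'⊕opad) ∥ inner = c5 19 2e ∥ d4.
Outer hash (tag): sum = 197+25+46+212 = 480; mod 256 = 224 → e0.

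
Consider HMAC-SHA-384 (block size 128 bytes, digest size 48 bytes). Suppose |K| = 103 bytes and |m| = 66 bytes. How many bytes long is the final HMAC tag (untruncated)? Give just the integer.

The tag is one SHA-384 digest: 48 bytes.

48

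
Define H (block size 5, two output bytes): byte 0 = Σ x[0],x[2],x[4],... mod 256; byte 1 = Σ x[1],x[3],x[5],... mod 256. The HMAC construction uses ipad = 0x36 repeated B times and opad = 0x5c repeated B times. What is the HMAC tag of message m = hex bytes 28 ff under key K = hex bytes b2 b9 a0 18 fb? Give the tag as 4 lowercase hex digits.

Key hex bytes b2 b9 a0 18 fb is exactly B = 5 bytes: K' = b2 b9 a0 18 fb.
K' ⊕ ipad = 84 8f 96 2e cd.  K' ⊕ opad = ee e5 fc 44 a7.
Inner input = (K'⊕ipad) ∥ m = 84 8f 96 2e cd ∥ 28 ff.
Inner hash: even-index sum = 742 mod 256 = 230; odd-index sum = 229 mod 256 = 229 → e6 e5.
Outer input = (K'⊕opad) ∥ inner = ee e5 fc 44 a7 ∥ e6 e5.
Outer hash (tag): even-index sum = 886 mod 256 = 118; odd-index sum = 527 mod 256 = 15 → 76 0f.

760f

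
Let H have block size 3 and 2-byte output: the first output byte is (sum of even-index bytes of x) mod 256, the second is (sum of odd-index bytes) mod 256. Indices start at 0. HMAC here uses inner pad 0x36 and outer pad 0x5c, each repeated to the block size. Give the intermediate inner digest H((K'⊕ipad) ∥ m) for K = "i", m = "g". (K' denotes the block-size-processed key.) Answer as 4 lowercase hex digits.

Key "i" = 69 is 1 byte ≤ B = 3; zero-pad to 3 bytes: K' = 69 00 00.
K' ⊕ ipad = 5f 36 36.
Inner input = 5f 36 36 ∥ 67.
Inner hash: even-index sum = 149 mod 256 = 149; odd-index sum = 157 mod 256 = 157 → 95 9d.

959d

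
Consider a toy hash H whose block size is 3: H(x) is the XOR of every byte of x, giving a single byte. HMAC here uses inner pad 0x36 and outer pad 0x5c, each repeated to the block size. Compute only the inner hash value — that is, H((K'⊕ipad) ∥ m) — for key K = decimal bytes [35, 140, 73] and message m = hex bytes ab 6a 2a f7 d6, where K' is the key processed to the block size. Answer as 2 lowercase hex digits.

Key decimal bytes [35, 140, 73] = 23 8c 49 is exactly B = 3 bytes: K' = 23 8c 49.
K' ⊕ ipad = 15 ba 7f.
Inner input = 15 ba 7f ∥ ab 6a 2a f7 d6.
Inner hash: XOR 15⊕ba⊕7f⊕ab⊕6a⊕2a⊕f7⊕d6 = 1a.

1a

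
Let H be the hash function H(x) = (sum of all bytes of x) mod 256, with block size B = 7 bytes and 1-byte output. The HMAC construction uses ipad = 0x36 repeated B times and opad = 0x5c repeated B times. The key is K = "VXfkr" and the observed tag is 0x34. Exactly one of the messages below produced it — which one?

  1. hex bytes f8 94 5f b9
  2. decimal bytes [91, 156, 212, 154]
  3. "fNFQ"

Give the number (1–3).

1

Key "VXfkr" = 56 58 66 6b 72 is 5 bytes ≤ B = 7; zero-pad to 7 bytes: K' = 56 58 66 6b 72 00 00.
K' ⊕ ipad = 60 6e 50 5d 44 36 36; K' ⊕ opad = 0a 04 3a 37 2e 5c 5c.
m1: inner = H(60 6e 50 5d 44 36 36 f8 94 5f b9) = cf; tag = H(0a 04 3a 37 2e 5c 5c cf) = 34 ← matches
m2: inner = H(60 6e 50 5d 44 36 36 5b 9c d4 9a) = 90; tag = H(0a 04 3a 37 2e 5c 5c 90) = f5
m3: inner = H(60 6e 50 5d 44 36 36 66 4e 46 51) = 76; tag = H(0a 04 3a 37 2e 5c 5c 76) = db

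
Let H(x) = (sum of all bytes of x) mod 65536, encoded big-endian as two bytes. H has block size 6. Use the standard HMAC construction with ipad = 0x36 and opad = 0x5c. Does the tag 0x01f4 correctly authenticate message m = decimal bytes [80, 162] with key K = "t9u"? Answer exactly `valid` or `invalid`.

valid

Key "t9u" = 74 39 75 is 3 bytes ≤ B = 6; zero-pad to 6 bytes: K' = 74 39 75 00 00 00.
K' ⊕ ipad = 42 0f 43 36 36 36; K' ⊕ opad = 28 65 29 5c 5c 5c.
Inner hash: sum = 66+15+67+54+54+54+80+162 = 552 → 02 28.
Outer hash (recomputed tag): sum = 40+101+41+92+92+92+2+40 = 500 → 01 f4.
Recomputed tag = 01f4; claimed = 01f4 → match.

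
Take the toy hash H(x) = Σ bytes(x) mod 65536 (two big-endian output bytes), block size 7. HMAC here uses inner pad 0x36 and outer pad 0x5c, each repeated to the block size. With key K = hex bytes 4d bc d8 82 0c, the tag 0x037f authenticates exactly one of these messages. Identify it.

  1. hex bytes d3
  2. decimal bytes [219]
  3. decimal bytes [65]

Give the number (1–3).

1

Key hex bytes 4d bc d8 82 0c is 5 bytes ≤ B = 7; zero-pad to 7 bytes: K' = 4d bc d8 82 0c 00 00.
K' ⊕ ipad = 7b 8a ee b4 3a 36 36; K' ⊕ opad = 11 e0 84 de 50 5c 5c.
m1: inner = H(7b 8a ee b4 3a 36 36 d3) = 04 20; tag = H(11 e0 84 de 50 5c 5c 04 20) = 037f ← matches
m2: inner = H(7b 8a ee b4 3a 36 36 db) = 04 28; tag = H(11 e0 84 de 50 5c 5c 04 28) = 0387
m3: inner = H(7b 8a ee b4 3a 36 36 41) = 03 8e; tag = H(11 e0 84 de 50 5c 5c 03 8e) = 03ec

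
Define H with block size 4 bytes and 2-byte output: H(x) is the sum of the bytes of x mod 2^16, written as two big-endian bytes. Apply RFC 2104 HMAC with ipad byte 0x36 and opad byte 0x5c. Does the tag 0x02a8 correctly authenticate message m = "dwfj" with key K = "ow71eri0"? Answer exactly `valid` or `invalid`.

Key "ow71eri0" = 6f 77 37 31 65 72 69 30 is 8 bytes > B = 4, so hash it first: H(key) = 02 be, then zero-pad to 4 bytes: K' = 02 be 00 00.
K' ⊕ ipad = 34 88 36 36; K' ⊕ opad = 5e e2 5c 5c.
Inner hash: sum = 52+136+54+54+100+119+102+106 = 723 → 02 d3.
Outer hash (recomputed tag): sum = 94+226+92+92+2+211 = 717 → 02 cd.
Recomputed tag = 02cd; claimed = 02a8 → mismatch.

invalid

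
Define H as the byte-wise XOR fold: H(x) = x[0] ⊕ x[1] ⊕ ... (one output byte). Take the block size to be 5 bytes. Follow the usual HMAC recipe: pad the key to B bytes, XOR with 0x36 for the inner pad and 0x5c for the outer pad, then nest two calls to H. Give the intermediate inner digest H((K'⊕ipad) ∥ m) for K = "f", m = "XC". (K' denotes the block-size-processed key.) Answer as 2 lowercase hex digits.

4b

Key "f" = 66 is 1 byte ≤ B = 5; zero-pad to 5 bytes: K' = 66 00 00 00 00.
K' ⊕ ipad = 50 36 36 36 36.
Inner input = 50 36 36 36 36 ∥ 58 43.
Inner hash: XOR 50⊕36⊕36⊕36⊕36⊕58⊕43 = 4b.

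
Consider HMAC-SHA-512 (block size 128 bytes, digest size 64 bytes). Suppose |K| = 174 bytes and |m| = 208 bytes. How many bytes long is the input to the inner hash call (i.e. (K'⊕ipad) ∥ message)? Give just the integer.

Key is 174 > 128 bytes, so it is hashed to 64 bytes then zero-padded to 128: |K'| = 128.
Inner input = (K'⊕ipad) ∥ m → 128 + 208 = 336 bytes.

336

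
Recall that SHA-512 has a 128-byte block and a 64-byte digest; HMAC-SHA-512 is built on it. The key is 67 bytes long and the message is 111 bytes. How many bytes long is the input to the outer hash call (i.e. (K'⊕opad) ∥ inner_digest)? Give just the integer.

192

Key is 67 ≤ 128 bytes, zero-padded: |K'| = 128.
Outer input = (K'⊕opad) ∥ H(inner) → 128 + 64 = 192 bytes.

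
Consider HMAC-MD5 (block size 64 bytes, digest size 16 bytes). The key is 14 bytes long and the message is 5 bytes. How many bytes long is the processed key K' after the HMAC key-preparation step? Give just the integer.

64

Key is 14 ≤ 64 bytes, zero-padded: |K'| = 64.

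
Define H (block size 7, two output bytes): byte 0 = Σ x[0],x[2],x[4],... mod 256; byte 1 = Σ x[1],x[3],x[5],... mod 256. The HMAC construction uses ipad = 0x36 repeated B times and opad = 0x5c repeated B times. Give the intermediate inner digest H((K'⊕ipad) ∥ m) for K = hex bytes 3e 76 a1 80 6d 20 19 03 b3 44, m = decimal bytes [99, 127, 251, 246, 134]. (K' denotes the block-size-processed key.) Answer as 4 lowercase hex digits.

45bb

Key hex bytes 3e 76 a1 80 6d 20 19 03 b3 44 is 10 bytes > B = 7, so hash it first: H(key) = 18 5d, then zero-pad to 7 bytes: K' = 18 5d 00 00 00 00 00.
K' ⊕ ipad = 2e 6b 36 36 36 36 36.
Inner input = 2e 6b 36 36 36 36 36 ∥ 63 7f fb f6 86.
Inner hash: even-index sum = 581 mod 256 = 69; odd-index sum = 699 mod 256 = 187 → 45 bb.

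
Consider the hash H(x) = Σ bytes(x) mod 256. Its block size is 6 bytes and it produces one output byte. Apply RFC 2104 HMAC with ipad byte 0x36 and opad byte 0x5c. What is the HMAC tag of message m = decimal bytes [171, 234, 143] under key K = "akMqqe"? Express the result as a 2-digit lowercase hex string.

Key "akMqqe" = 61 6b 4d 71 71 65 is exactly B = 6 bytes: K' = 61 6b 4d 71 71 65.
K' ⊕ ipad = 57 5d 7b 47 47 53.  K' ⊕ opad = 3d 37 11 2d 2d 39.
Inner input = (K'⊕ipad) ∥ m = 57 5d 7b 47 47 53 ∥ ab ea 8f.
Inner hash: sum = 87+93+123+71+71+83+171+234+143 = 1076; mod 256 = 52 → 34.
Outer input = (K'⊕opad) ∥ inner = 3d 37 11 2d 2d 39 ∥ 34.
Outer hash (tag): sum = 61+55+17+45+45+57+52 = 332; mod 256 = 76 → 4c.

4c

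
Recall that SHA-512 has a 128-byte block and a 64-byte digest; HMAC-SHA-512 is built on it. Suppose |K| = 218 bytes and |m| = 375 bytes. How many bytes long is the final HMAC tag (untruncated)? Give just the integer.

64

The tag is one SHA-512 digest: 64 bytes.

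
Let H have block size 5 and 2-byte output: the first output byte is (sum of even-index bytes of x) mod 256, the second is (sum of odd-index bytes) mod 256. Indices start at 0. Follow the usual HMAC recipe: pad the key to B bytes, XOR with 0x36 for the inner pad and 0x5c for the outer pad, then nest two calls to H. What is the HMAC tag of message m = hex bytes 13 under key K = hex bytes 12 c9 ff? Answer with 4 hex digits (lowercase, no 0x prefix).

Key hex bytes 12 c9 ff is 3 bytes ≤ B = 5; zero-pad to 5 bytes: K' = 12 c9 ff 00 00.
K' ⊕ ipad = 24 ff c9 36 36.  K' ⊕ opad = 4e 95 a3 5c 5c.
Inner input = (K'⊕ipad) ∥ m = 24 ff c9 36 36 ∥ 13.
Inner hash: even-index sum = 291 mod 256 = 35; odd-index sum = 328 mod 256 = 72 → 23 48.
Outer input = (K'⊕opad) ∥ inner = 4e 95 a3 5c 5c ∥ 23 48.
Outer hash (tag): even-index sum = 405 mod 256 = 149; odd-index sum = 276 mod 256 = 20 → 95 14.

9514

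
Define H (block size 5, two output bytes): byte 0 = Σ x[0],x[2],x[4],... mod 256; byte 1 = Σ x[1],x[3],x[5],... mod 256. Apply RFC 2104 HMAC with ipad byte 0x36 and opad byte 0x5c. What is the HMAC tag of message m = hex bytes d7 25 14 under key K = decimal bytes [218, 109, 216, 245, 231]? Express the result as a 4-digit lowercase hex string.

ceaa

Key decimal bytes [218, 109, 216, 245, 231] = da 6d d8 f5 e7 is exactly B = 5 bytes: K' = da 6d d8 f5 e7.
K' ⊕ ipad = ec 5b ee c3 d1.  K' ⊕ opad = 86 31 84 a9 bb.
Inner input = (K'⊕ipad) ∥ m = ec 5b ee c3 d1 ∥ d7 25 14.
Inner hash: even-index sum = 720 mod 256 = 208; odd-index sum = 521 mod 256 = 9 → d0 09.
Outer input = (K'⊕opad) ∥ inner = 86 31 84 a9 bb ∥ d0 09.
Outer hash (tag): even-index sum = 462 mod 256 = 206; odd-index sum = 426 mod 256 = 170 → ce aa.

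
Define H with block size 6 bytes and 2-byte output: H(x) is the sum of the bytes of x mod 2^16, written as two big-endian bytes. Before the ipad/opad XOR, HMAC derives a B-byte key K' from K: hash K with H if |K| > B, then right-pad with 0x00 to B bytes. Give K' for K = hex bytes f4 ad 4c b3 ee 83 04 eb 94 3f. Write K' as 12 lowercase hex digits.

|K| = 10 > B = 6, so first hash the key.
H(K): sum = 244+173+76+179+238+131+4+235+148+63 = 1491 → 05 d3.
Zero-pad H(K) = 05 d3 to 6 bytes: K' = 05 d3 00 00 00 00.

05d300000000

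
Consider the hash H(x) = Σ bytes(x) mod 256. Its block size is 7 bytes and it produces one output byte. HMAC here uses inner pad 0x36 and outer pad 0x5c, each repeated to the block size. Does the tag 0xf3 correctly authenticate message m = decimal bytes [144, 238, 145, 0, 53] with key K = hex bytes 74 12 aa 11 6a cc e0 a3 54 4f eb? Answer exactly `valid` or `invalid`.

invalid

Key hex bytes 74 12 aa 11 6a cc e0 a3 54 4f eb is 11 bytes > B = 7, so hash it first: H(key) = 88, then zero-pad to 7 bytes: K' = 88 00 00 00 00 00 00.
K' ⊕ ipad = be 36 36 36 36 36 36; K' ⊕ opad = d4 5c 5c 5c 5c 5c 5c.
Inner hash: sum = 190+54+54+54+54+54+54+144+238+145+0+53 = 1094; mod 256 = 70 → 46.
Outer hash (recomputed tag): sum = 212+92+92+92+92+92+92+70 = 834; mod 256 = 66 → 42.
Recomputed tag = 42; claimed = f3 → mismatch.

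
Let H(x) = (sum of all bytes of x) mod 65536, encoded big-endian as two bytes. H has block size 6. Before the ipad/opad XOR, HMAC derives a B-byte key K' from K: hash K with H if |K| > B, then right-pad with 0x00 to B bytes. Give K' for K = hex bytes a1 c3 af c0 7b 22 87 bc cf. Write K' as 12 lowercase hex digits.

058200000000

|K| = 9 > B = 6, so first hash the key.
H(K): sum = 161+195+175+192+123+34+135+188+207 = 1410 → 05 82.
Zero-pad H(K) = 05 82 to 6 bytes: K' = 05 82 00 00 00 00.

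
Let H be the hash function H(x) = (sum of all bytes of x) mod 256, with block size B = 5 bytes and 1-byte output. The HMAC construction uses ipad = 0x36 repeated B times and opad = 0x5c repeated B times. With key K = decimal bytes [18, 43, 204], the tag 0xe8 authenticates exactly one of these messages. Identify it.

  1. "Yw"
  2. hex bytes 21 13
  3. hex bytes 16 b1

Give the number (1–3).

Key decimal bytes [18, 43, 204] = 12 2b cc is 3 bytes ≤ B = 5; zero-pad to 5 bytes: K' = 12 2b cc 00 00.
K' ⊕ ipad = 24 1d fa 36 36; K' ⊕ opad = 4e 77 90 5c 5c.
m1: inner = H(24 1d fa 36 36 59 77) = 77; tag = H(4e 77 90 5c 5c 77) = 84
m2: inner = H(24 1d fa 36 36 21 13) = db; tag = H(4e 77 90 5c 5c db) = e8 ← matches
m3: inner = H(24 1d fa 36 36 16 b1) = 6e; tag = H(4e 77 90 5c 5c 6e) = 7b

2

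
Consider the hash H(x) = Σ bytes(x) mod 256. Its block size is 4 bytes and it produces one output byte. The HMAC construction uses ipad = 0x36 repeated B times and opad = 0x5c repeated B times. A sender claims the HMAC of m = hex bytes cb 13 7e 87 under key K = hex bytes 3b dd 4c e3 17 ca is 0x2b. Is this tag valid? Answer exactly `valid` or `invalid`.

valid

Key hex bytes 3b dd 4c e3 17 ca is 6 bytes > B = 4, so hash it first: H(key) = 28, then zero-pad to 4 bytes: K' = 28 00 00 00.
K' ⊕ ipad = 1e 36 36 36; K' ⊕ opad = 74 5c 5c 5c.
Inner hash: sum = 30+54+54+54+203+19+126+135 = 675; mod 256 = 163 → a3.
Outer hash (recomputed tag): sum = 116+92+92+92+163 = 555; mod 256 = 43 → 2b.
Recomputed tag = 2b; claimed = 2b → match.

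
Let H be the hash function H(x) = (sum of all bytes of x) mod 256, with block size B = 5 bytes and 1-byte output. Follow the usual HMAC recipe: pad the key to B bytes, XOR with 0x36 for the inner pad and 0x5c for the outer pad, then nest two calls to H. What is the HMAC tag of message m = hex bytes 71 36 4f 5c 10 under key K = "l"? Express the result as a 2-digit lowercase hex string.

Key "l" = 6c is 1 byte ≤ B = 5; zero-pad to 5 bytes: K' = 6c 00 00 00 00.
K' ⊕ ipad = 5a 36 36 36 36.  K' ⊕ opad = 30 5c 5c 5c 5c.
Inner input = (K'⊕ipad) ∥ m = 5a 36 36 36 36 ∥ 71 36 4f 5c 10.
Inner hash: sum = 90+54+54+54+54+113+54+79+92+16 = 660; mod 256 = 148 → 94.
Outer input = (K'⊕opad) ∥ inner = 30 5c 5c 5c 5c ∥ 94.
Outer hash (tag): sum = 48+92+92+92+92+148 = 564; mod 256 = 52 → 34.

34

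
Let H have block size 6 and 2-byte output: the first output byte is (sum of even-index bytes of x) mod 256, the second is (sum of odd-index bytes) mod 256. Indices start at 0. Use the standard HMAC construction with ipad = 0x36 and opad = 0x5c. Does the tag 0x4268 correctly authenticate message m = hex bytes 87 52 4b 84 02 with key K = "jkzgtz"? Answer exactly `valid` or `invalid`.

valid

Key "jkzgtz" = 6a 6b 7a 67 74 7a is exactly B = 6 bytes: K' = 6a 6b 7a 67 74 7a.
K' ⊕ ipad = 5c 5d 4c 51 42 4c; K' ⊕ opad = 36 37 26 3b 28 26.
Inner hash: even-index sum = 446 mod 256 = 190; odd-index sum = 464 mod 256 = 208 → be d0.
Outer hash (recomputed tag): even-index sum = 322 mod 256 = 66; odd-index sum = 360 mod 256 = 104 → 42 68.
Recomputed tag = 4268; claimed = 4268 → match.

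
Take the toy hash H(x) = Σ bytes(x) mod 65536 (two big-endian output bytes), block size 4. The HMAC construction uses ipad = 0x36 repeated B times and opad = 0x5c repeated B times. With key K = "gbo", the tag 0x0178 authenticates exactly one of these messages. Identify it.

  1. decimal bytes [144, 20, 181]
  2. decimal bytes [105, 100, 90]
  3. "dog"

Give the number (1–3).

3

Key "gbo" = 67 62 6f is 3 bytes ≤ B = 4; zero-pad to 4 bytes: K' = 67 62 6f 00.
K' ⊕ ipad = 51 54 59 36; K' ⊕ opad = 3b 3e 33 5c.
m1: inner = H(51 54 59 36 90 14 b5) = 02 8d; tag = H(3b 3e 33 5c 02 8d) = 0197
m2: inner = H(51 54 59 36 69 64 5a) = 02 5b; tag = H(3b 3e 33 5c 02 5b) = 0165
m3: inner = H(51 54 59 36 64 6f 67) = 02 6e; tag = H(3b 3e 33 5c 02 6e) = 0178 ← matches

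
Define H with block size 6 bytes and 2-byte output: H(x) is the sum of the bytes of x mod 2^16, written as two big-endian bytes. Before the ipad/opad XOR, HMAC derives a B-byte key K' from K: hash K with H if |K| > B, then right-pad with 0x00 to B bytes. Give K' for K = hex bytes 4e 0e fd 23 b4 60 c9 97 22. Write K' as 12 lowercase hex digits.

|K| = 9 > B = 6, so first hash the key.
H(K): sum = 78+14+253+35+180+96+201+151+34 = 1042 → 04 12.
Zero-pad H(K) = 04 12 to 6 bytes: K' = 04 12 00 00 00 00.

041200000000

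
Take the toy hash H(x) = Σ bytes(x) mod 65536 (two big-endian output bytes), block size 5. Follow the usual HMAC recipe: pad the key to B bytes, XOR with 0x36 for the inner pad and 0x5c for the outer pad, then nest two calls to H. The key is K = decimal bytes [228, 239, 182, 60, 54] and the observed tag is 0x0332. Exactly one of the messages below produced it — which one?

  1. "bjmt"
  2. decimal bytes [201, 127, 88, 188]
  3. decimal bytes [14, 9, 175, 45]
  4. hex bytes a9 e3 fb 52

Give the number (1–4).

Key decimal bytes [228, 239, 182, 60, 54] = e4 ef b6 3c 36 is exactly B = 5 bytes: K' = e4 ef b6 3c 36.
K' ⊕ ipad = d2 d9 80 0a 00; K' ⊕ opad = b8 b3 ea 60 6a.
m1: inner = H(d2 d9 80 0a 00 62 6a 6d 74) = 03 e2; tag = H(b8 b3 ea 60 6a 03 e2) = 0404
m2: inner = H(d2 d9 80 0a 00 c9 7f 58 bc) = 04 91; tag = H(b8 b3 ea 60 6a 04 91) = 03b4
m3: inner = H(d2 d9 80 0a 00 0e 09 af 2d) = 03 28; tag = H(b8 b3 ea 60 6a 03 28) = 034a
m4: inner = H(d2 d9 80 0a 00 a9 e3 fb 52) = 05 0e; tag = H(b8 b3 ea 60 6a 05 0e) = 0332 ← matches

4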